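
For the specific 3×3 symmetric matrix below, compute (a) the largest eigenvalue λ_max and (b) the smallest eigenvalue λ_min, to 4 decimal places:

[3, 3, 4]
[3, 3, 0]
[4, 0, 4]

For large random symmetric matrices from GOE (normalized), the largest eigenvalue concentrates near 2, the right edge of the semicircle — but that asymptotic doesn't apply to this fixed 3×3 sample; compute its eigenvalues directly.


Since M is real symmetric, all three eigenvalues are real; they are the roots of det(λI − M) = λ³ − (tr M) λ² + s λ − det M, where s is the sum of the principal 2×2 minors.
tr M = 3 + 3 + 4 = 10.
s = (3·3 − 3²) + (3·4 − 4²) + (3·4 − 0²) = 0 + (-4) + 12 = 8.
det M (expand along row 1) = 3·12 − 3·12 + 4·(-12) = -48.
Characteristic polynomial: λ³ − 10λ² + 8λ + 48 = 0.
Substitute λ = y + (tr M)/3 = y + 3.333333 to remove the quadratic term: y³ + p·y + q = 0 with p = s − (tr M)²/3 = -25.333333 and q = −2(tr M)³/27 + (tr M)·s/3 − det M = 0.592593.
Three real roots ⇒ use the trigonometric (Viète) form: r = 2√(−p/3) = 5.811865, φ = arccos(3q/(p·r)) = arccos(-0.012075) = 1.582871 rad.
y_k = r·cos(φ/3 − 2πk/3) for k = 0, 1, 2 gives y = 5.021486, 0.023392, -5.044878.
λ_k = y_k + 3.333333 gives λ = 8.3548, 3.3567, -1.7115 (check: the sum is 10.0000 = tr M).

Hence λ_max = 8.3548 and λ_min = -1.7115.


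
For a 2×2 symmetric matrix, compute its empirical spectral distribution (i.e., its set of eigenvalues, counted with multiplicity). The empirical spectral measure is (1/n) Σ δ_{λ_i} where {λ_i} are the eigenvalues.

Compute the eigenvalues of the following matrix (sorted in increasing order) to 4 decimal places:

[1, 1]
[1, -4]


Since M is real symmetric, both eigenvalues are real; they are the roots of det(λI − M) = λ² − (tr M) λ + det M.
tr M = 1 + (-4) = -3.
det M = 1·(-4) − 1² = -4 − 1 = -5.
Characteristic polynomial: λ² + 3λ − 5 = 0.
Discriminant Δ = (tr M)² − 4·det M = 9 − (-20) = 29; √Δ = 5.385165.
λ = (tr M ± √Δ)/2 = (-3 ± 5.385165)/2, giving (tr M − √Δ)/2 = -4.1926 and (tr M + √Δ)/2 = 1.1926.

Eigenvalues sorted in increasing order: [-4.1926, 1.1926].


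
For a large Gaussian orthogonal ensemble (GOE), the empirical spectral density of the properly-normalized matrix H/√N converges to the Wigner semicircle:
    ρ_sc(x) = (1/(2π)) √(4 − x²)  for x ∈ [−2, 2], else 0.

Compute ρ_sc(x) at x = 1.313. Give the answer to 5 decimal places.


ρ_sc(x) = (1/(2π)) √(4 − x²). With x = 1.313:
  4 − x² = 4 − (1.313)² = 4 − 1.723969 = 2.276031.
  √(4 − x²) = 1.508652.
  1/(2π) = 0.159155.
  ρ_sc(1.313) = 0.159155 · 1.508652 = 0.240109.

Rounded to 5 decimal places: ρ_sc(1.313) ≈ 0.24011.


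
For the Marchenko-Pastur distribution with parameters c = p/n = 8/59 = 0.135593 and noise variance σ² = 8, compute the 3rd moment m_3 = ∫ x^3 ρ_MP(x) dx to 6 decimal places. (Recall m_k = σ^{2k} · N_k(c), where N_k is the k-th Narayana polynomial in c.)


E[X³] = σ⁶ (1 + 3c + c²) (third MP moment). With σ² = 8 (so σ⁶ = 512) and c = 8/59 = 0.135593: E[X³] = 512 · (1 + 3·0.135593 + (0.135593)²) = 512 · 1.425165.

So E[X^3] = 729.684573.


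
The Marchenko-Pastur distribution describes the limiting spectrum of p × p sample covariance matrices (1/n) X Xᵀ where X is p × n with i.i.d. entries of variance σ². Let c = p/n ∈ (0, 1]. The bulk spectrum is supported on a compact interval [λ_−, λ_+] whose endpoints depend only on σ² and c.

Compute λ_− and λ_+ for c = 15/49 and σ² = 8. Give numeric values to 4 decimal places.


c = 15/49 = 0.306122; √c = 0.553283.
λ_− = σ² (1 − √c)² = 8 · (1 − 0.553283)² = 8 · (0.446717)² = 1.596446.
λ_+ = σ² (1 + √c)² = 8 · (1 + 0.553283)² = 8 · (1.553283)² = 19.301513.

Rounded to 4 decimal places: λ_− ≈ 1.5964, λ_+ ≈ 19.3015.


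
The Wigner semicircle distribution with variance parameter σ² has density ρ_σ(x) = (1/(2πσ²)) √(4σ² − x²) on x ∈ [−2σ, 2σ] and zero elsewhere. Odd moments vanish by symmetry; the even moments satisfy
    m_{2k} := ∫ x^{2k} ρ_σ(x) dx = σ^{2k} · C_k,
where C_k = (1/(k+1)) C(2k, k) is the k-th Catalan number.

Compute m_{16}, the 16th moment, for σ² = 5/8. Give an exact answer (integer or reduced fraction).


By the scaled semicircle moment identity, m_{2k} = σ^{2k} · C_k with k = 8.
C_8 = (1/(k+1)) · C(2k, k) = (1/9) · C(16, 8) = (1/9) · 12870 = 1430.
σ^{2k} = (σ²)^k = (5/8)^8 = 390625/16777216.

Therefore m_{16} = σ^{16} · C_8 = (390625/16777216) · 1430 = 279296875/8388608.


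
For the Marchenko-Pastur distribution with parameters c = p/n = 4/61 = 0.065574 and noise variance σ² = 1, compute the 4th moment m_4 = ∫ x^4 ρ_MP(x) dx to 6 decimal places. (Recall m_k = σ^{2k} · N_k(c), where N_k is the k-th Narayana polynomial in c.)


E[X⁴] = σ⁸ (1 + 6c + 6c² + c³) (fourth MP moment). With σ² = 1 (so σ⁸ = 1) and c = 4/61 = 0.065574: E[X⁴] = 1 · (1 + 6·0.065574 + 6·(0.065574)² + (0.065574)³) = 1 · 1.419524.

So E[X^4] = 1.419524.


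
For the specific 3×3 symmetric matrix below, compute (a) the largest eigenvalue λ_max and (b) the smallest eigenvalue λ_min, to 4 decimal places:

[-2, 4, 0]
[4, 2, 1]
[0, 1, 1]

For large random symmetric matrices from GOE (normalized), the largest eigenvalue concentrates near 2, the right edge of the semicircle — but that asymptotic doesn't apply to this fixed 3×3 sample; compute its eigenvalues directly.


Since M is real symmetric, all three eigenvalues are real; they are the roots of det(λI − M) = λ³ − (tr M) λ² + s λ − det M, where s is the sum of the principal 2×2 minors.
tr M = -2 + 2 + 1 = 1.
s = ((-2)·2 − 4²) + ((-2)·1 − 0²) + (2·1 − 1²) = -20 + (-2) + 1 = -21.
det M (expand along row 1) = (-2)·1 − 4·4 + 0·4 = -18.
Characteristic polynomial: λ³ − λ² − 21λ + 18 = 0.
Substitute λ = y + (tr M)/3 = y + 0.333333 to remove the quadratic term: y³ + p·y + q = 0 with p = s − (tr M)²/3 = -21.333333 and q = −2(tr M)³/27 + (tr M)·s/3 − det M = 10.925926.
Three real roots ⇒ use the trigonometric (Viète) form: r = 2√(−p/3) = 5.333333, φ = arccos(3q/(p·r)) = arccos(-0.288086) = 1.863024 rad.
y_k = r·cos(φ/3 − 2πk/3) for k = 0, 1, 2 gives y = 4.337560, 0.518694, -4.856254.
λ_k = y_k + 0.333333 gives λ = 4.6709, 0.8520, -4.5229 (check: the sum is 1.0000 = tr M).

Hence λ_max = 4.6709 and λ_min = -4.5229.


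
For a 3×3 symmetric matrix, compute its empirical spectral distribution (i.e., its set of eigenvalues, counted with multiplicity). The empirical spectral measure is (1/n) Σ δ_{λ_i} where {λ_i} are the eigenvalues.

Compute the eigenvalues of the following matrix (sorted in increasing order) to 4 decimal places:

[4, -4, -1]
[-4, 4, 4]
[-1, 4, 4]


Since M is real symmetric, all three eigenvalues are real; they are the roots of det(λI − M) = λ³ − (tr M) λ² + s λ − det M, where s is the sum of the principal 2×2 minors.
tr M = 4 + 4 + 4 = 12.
s = (4·4 − (-4)²) + (4·4 − (-1)²) + (4·4 − 4²) = 0 + 15 + 0 = 15.
det M (expand along row 1) = 4·0 − (-4)·(-12) + (-1)·(-12) = -36.
Characteristic polynomial: λ³ − 12λ² + 15λ + 36 = 0.
Substitute λ = y + (tr M)/3 = y + 4.000000 to remove the quadratic term: y³ + p·y + q = 0 with p = s − (tr M)²/3 = -33.000000 and q = −2(tr M)³/27 + (tr M)·s/3 − det M = -32.000000.
Three real roots ⇒ use the trigonometric (Viète) form: r = 2√(−p/3) = 6.633250, φ = arccos(3q/(p·r)) = arccos(0.438562) = 1.116798 rad.
y_k = r·cos(φ/3 − 2πk/3) for k = 0, 1, 2 gives y = 6.178908, -1.000000, -5.178908.
λ_k = y_k + 4.000000 gives λ = 10.1789, 3.0000, -1.1789 (check: the sum is 12.0000 = tr M).

Eigenvalues sorted in increasing order: [-1.1789, 3.0000, 10.1789].


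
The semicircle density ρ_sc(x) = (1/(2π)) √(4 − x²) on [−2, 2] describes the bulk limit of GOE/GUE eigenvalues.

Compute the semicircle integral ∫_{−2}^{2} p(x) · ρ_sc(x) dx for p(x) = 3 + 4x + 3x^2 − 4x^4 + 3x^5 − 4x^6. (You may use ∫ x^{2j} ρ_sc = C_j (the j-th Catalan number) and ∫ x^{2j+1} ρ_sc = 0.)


Write p(x) = Σ a_i x^i, split into monomials and integrate each against ρ_sc separately.
Using ∫ x^{2j} ρ_sc = C_j = (1/(j+1)) C(2j, j) (Catalan numbers) and ∫ x^{2j+1} ρ_sc = 0 (odd monomials vanish by symmetry):
  i = 0 (even): a_0 · C_{0} = 3 · 1 = 3
  i = 1 (odd): ∫ x^1 ρ_sc = 0 (vanishes)
  i = 2 (even): a_2 · C_{1} = 3 · 1 = 3
  i = 4 (even): a_4 · C_{2} = -4 · 2 = -8
  i = 5 (odd): ∫ x^5 ρ_sc = 0 (vanishes)
  i = 6 (even): a_6 · C_{3} = -4 · 5 = -20

Summing the contributions: ∫_{−2}^{2} p(x) ρ_sc(x) dx = 3 + 3 + (-8) + (-20) = -22.


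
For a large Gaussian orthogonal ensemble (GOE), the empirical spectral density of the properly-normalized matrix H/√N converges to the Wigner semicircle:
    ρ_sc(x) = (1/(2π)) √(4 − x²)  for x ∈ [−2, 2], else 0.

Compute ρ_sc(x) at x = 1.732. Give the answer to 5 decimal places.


ρ_sc(x) = (1/(2π)) √(4 − x²). With x = 1.732:
  4 − x² = 4 − (1.732)² = 4 − 2.999824 = 1.000176.
  √(4 − x²) = 1.000088.
  1/(2π) = 0.159155.
  ρ_sc(1.732) = 0.159155 · 1.000088 = 0.159169.

Rounded to 5 decimal places: ρ_sc(1.732) ≈ 0.15917.


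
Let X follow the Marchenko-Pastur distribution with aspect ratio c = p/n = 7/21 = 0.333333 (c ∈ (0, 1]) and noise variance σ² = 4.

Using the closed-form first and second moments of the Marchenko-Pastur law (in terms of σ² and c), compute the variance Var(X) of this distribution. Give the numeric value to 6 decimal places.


Recall the MP moments m_1 = E[X] = σ² and m_2 = E[X²] = σ⁴ (1 + c).
m_1 = E[X] = σ² = 4, so m_1² = 16.
m_2 = E[X²] = σ⁴ (1 + c) = 16 · (1 + 0.333333) = 16 · 1.333333 = 21.333333.
(Note m_2 − m_1² simplifies to c · σ⁴ = 0.333333 · 16.)

Var(X) = m_2 − m_1² = 21.333333 − 16 = 5.333333.


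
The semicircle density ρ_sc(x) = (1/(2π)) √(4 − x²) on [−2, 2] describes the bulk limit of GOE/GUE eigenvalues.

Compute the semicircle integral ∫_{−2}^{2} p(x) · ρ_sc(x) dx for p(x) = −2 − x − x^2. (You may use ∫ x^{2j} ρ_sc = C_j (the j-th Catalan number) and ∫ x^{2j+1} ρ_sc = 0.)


Write p(x) = Σ a_i x^i, split into monomials and integrate each against ρ_sc separately.
Using ∫ x^{2j} ρ_sc = C_j = (1/(j+1)) C(2j, j) (Catalan numbers) and ∫ x^{2j+1} ρ_sc = 0 (odd monomials vanish by symmetry):
  i = 0 (even): a_0 · C_{0} = -2 · 1 = -2
  i = 1 (odd): ∫ x^1 ρ_sc = 0 (vanishes)
  i = 2 (even): a_2 · C_{1} = -1 · 1 = -1

Summing the contributions: ∫_{−2}^{2} p(x) ρ_sc(x) dx = (-2) + (-1) = -3.


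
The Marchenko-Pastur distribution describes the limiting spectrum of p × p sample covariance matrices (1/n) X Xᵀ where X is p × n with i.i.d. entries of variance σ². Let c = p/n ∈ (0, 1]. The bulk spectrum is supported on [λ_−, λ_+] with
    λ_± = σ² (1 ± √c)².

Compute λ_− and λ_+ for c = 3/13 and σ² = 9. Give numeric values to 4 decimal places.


c = 3/13 = 0.230769; √c = 0.480384.
λ_− = σ² (1 − √c)² = 9 · (1 − 0.480384)² = 9 · (0.519616)² = 2.430003.
λ_+ = σ² (1 + √c)² = 9 · (1 + 0.480384)² = 9 · (1.480384)² = 19.723843.

Rounded to 4 decimal places: λ_− ≈ 2.4300, λ_+ ≈ 19.7238.


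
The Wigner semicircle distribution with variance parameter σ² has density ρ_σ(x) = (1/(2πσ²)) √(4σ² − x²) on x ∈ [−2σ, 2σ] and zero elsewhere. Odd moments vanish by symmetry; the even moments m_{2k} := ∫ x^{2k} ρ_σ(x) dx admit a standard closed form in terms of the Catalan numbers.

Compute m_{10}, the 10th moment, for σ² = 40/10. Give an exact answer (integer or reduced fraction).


By the scaled semicircle moment identity, m_{2k} = σ^{2k} · C_k with k = 5.
C_5 = (1/(k+1)) · C(2k, k) = (1/6) · C(10, 5) = (1/6) · 252 = 42.
σ^{2k} = (σ²)^k = (40/10)^5 = 1024.

Therefore m_{10} = σ^{10} · C_5 = 1024 · 42 = 43008.


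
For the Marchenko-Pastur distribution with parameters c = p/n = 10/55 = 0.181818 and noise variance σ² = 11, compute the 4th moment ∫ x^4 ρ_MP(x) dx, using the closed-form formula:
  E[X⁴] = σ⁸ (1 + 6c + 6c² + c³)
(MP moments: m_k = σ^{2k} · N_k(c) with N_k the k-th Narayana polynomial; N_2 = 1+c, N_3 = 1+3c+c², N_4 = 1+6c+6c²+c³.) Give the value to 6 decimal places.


E[X⁴] = σ⁸ (1 + 6c + 6c² + c³) (fourth MP moment). With σ² = 11 (so σ⁸ = 14641) and c = 10/55 = 0.181818: E[X⁴] = 14641 · (1 + 6·0.181818 + 6·(0.181818)² + (0.181818)³) = 14641 · 2.295267.

So E[X^4] = 33605.000000.


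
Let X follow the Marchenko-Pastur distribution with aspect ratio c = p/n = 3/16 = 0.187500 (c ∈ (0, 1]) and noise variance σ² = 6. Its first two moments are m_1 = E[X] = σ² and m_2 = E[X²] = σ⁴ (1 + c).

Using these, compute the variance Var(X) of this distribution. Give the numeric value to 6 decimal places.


m_1 = E[X] = σ² = 6, so m_1² = 36.
m_2 = E[X²] = σ⁴ (1 + c) = 36 · (1 + 0.187500) = 36 · 1.187500 = 42.750000.
(Note m_2 − m_1² simplifies to c · σ⁴ = 0.187500 · 36.)

Var(X) = m_2 − m_1² = 42.750000 − 36 = 6.750000.


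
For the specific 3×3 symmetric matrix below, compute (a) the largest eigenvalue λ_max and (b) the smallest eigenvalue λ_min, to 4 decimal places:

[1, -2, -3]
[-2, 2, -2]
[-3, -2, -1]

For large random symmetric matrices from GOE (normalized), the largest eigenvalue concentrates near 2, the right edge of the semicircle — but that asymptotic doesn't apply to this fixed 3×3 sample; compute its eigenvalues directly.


Since M is real symmetric, all three eigenvalues are real; they are the roots of det(λI − M) = λ³ − (tr M) λ² + s λ − det M, where s is the sum of the principal 2×2 minors.
tr M = 1 + 2 + (-1) = 2.
s = (1·2 − (-2)²) + (1·(-1) − (-3)²) + (2·(-1) − (-2)²) = -2 + (-10) + (-6) = -18.
det M (expand along row 1) = 1·(-6) − (-2)·(-4) + (-3)·10 = -44.
Characteristic polynomial: λ³ − 2λ² − 18λ + 44 = 0.
Substitute λ = y + (tr M)/3 = y + 0.666667 to remove the quadratic term: y³ + p·y + q = 0 with p = s − (tr M)²/3 = -19.333333 and q = −2(tr M)³/27 + (tr M)·s/3 − det M = 31.407407.
Three real roots ⇒ use the trigonometric (Viète) form: r = 2√(−p/3) = 5.077182, φ = arccos(3q/(p·r)) = arccos(-0.959895) = 2.857425 rad.
y_k = r·cos(φ/3 − 2πk/3) for k = 0, 1, 2 gives y = 2.943081, 2.111341, -5.054422.
λ_k = y_k + 0.666667 gives λ = 3.6097, 2.7780, -4.3878 (check: the sum is 2.0000 = tr M).

Hence λ_max = 3.6097 and λ_min = -4.3878.


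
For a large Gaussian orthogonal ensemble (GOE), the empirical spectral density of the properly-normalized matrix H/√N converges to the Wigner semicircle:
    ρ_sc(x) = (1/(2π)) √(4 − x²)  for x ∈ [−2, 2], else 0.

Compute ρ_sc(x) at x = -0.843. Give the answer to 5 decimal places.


ρ_sc(x) = (1/(2π)) √(4 − x²). With x = -0.843:
  4 − x² = 4 − (-0.843)² = 4 − 0.710649 = 3.289351.
  √(4 − x²) = 1.813657.
  1/(2π) = 0.159155.
  ρ_sc(-0.843) = 0.159155 · 1.813657 = 0.288652.

Rounded to 5 decimal places: ρ_sc(-0.843) ≈ 0.28865.


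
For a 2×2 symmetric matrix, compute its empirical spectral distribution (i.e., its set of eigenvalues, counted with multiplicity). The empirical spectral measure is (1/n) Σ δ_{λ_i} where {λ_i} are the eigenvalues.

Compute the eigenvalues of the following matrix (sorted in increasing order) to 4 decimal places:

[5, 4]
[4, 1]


Since M is real symmetric, both eigenvalues are real; they are the roots of det(λI − M) = λ² − (tr M) λ + det M.
tr M = 5 + 1 = 6.
det M = 5·1 − 4² = 5 − 16 = -11.
Characteristic polynomial: λ² − 6λ − 11 = 0.
Discriminant Δ = (tr M)² − 4·det M = 36 − (-44) = 80; √Δ = 8.944272.
λ = (tr M ± √Δ)/2 = (6 ± 8.944272)/2, giving (tr M − √Δ)/2 = -1.4721 and (tr M + √Δ)/2 = 7.4721.

Eigenvalues sorted in increasing order: [-1.4721, 7.4721].


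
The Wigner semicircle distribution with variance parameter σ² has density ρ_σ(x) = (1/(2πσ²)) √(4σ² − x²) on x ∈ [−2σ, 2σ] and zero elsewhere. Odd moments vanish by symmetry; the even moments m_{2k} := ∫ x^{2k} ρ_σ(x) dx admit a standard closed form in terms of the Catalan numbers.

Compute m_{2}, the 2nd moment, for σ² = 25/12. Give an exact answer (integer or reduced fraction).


By the scaled semicircle moment identity, m_{2k} = σ^{2k} · C_k with k = 1.
C_1 = (1/(k+1)) · C(2k, k) = (1/2) · C(2, 1) = (1/2) · 2 = 1.
σ^{2k} = (σ²)^k = (25/12)^1 = 25/12.

Therefore m_{2} = σ^{2} · C_1 = (25/12) · 1 = 25/12.


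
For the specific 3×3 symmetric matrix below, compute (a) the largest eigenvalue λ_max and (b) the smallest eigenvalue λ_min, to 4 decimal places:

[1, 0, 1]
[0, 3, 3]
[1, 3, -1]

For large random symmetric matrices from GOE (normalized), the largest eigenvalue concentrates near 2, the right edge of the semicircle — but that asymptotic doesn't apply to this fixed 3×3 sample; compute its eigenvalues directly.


Since M is real symmetric, all three eigenvalues are real; they are the roots of det(λI − M) = λ³ − (tr M) λ² + s λ − det M, where s is the sum of the principal 2×2 minors.
tr M = 1 + 3 + (-1) = 3.
s = (1·3 − 0²) + (1·(-1) − 1²) + (3·(-1) − 3²) = 3 + (-2) + (-12) = -11.
det M (expand along row 1) = 1·(-12) − 0·(-3) + 1·(-3) = -15.
Characteristic polynomial: λ³ − 3λ² − 11λ + 15 = 0.
Substitute λ = y + (tr M)/3 = y + 1.000000 to remove the quadratic term: y³ + p·y + q = 0 with p = s − (tr M)²/3 = -14.000000 and q = −2(tr M)³/27 + (tr M)·s/3 − det M = 2.000000.
Three real roots ⇒ use the trigonometric (Viète) form: r = 2√(−p/3) = 4.320494, φ = arccos(3q/(p·r)) = arccos(-0.099195) = 1.670155 rad.
y_k = r·cos(φ/3 − 2πk/3) for k = 0, 1, 2 gives y = 3.668072, 0.143066, -3.811139.
λ_k = y_k + 1.000000 gives λ = 4.6681, 1.1431, -2.8111 (check: the sum is 3.0000 = tr M).

Hence λ_max = 4.6681 and λ_min = -2.8111.


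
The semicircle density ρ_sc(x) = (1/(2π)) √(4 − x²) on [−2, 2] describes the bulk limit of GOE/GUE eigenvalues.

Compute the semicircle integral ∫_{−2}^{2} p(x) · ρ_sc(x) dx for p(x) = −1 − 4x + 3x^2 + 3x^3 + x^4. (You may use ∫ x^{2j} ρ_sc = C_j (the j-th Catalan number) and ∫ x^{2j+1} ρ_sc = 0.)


Write p(x) = Σ a_i x^i, split into monomials and integrate each against ρ_sc separately.
Using ∫ x^{2j} ρ_sc = C_j = (1/(j+1)) C(2j, j) (Catalan numbers) and ∫ x^{2j+1} ρ_sc = 0 (odd monomials vanish by symmetry):
  i = 0 (even): a_0 · C_{0} = -1 · 1 = -1
  i = 1 (odd): ∫ x^1 ρ_sc = 0 (vanishes)
  i = 2 (even): a_2 · C_{1} = 3 · 1 = 3
  i = 3 (odd): ∫ x^3 ρ_sc = 0 (vanishes)
  i = 4 (even): a_4 · C_{2} = 1 · 2 = 2

Summing the contributions: ∫_{−2}^{2} p(x) ρ_sc(x) dx = (-1) + 3 + 2 = 4.


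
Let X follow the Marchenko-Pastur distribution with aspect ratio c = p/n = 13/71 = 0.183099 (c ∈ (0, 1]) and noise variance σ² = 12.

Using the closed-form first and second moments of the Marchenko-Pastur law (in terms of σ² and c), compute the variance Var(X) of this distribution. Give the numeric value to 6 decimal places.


Recall the MP moments m_1 = E[X] = σ² and m_2 = E[X²] = σ⁴ (1 + c).
m_1 = E[X] = σ² = 12, so m_1² = 144.
m_2 = E[X²] = σ⁴ (1 + c) = 144 · (1 + 0.183099) = 144 · 1.183099 = 170.366197.
(Note m_2 − m_1² simplifies to c · σ⁴ = 0.183099 · 144.)

Var(X) = m_2 − m_1² = 170.366197 − 144 = 26.366197.


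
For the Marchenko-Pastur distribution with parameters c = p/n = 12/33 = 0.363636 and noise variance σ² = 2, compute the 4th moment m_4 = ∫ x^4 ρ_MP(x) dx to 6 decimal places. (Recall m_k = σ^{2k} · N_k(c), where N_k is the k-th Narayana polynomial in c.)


E[X⁴] = σ⁸ (1 + 6c + 6c² + c³) (fourth MP moment). With σ² = 2 (so σ⁸ = 16) and c = 12/33 = 0.363636: E[X⁴] = 16 · (1 + 6·0.363636 + 6·(0.363636)² + (0.363636)³) = 16 · 4.023291.

So E[X^4] = 64.372652.


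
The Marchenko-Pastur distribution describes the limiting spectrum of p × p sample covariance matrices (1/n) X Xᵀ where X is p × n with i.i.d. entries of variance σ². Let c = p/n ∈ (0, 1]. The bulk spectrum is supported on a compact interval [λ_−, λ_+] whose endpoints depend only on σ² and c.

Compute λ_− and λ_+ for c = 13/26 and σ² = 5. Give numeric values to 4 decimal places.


c = 13/26 = 0.500000; √c = 0.707107.
λ_− = σ² (1 − √c)² = 5 · (1 − 0.707107)² = 5 · (0.292893)² = 0.428932.
λ_+ = σ² (1 + √c)² = 5 · (1 + 0.707107)² = 5 · (1.707107)² = 14.571068.

Rounded to 4 decimal places: λ_− ≈ 0.4289, λ_+ ≈ 14.5711.


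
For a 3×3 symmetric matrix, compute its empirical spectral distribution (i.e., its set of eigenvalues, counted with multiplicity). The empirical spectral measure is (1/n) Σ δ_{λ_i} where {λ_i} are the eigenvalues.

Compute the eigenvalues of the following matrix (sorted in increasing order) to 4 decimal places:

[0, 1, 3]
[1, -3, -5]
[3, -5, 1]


Since M is real symmetric, all three eigenvalues are real; they are the roots of det(λI − M) = λ³ − (tr M) λ² + s λ − det M, where s is the sum of the principal 2×2 minors.
tr M = 0 + (-3) + 1 = -2.
s = (0·(-3) − 1²) + (0·1 − 3²) + ((-3)·1 − (-5)²) = -1 + (-9) + (-28) = -38.
det M (expand along row 1) = 0·(-28) − 1·16 + 3·4 = -4.
Characteristic polynomial: λ³ + 2λ² − 38λ + 4 = 0.
Substitute λ = y + (tr M)/3 = y − 0.666667 to remove the quadratic term: y³ + p·y + q = 0 with p = s − (tr M)²/3 = -39.333333 and q = −2(tr M)³/27 + (tr M)·s/3 − det M = 29.925926.
Three real roots ⇒ use the trigonometric (Viète) form: r = 2√(−p/3) = 7.241854, φ = arccos(3q/(p·r)) = arccos(-0.315180) = 1.891442 rad.
y_k = r·cos(φ/3 − 2πk/3) for k = 0, 1, 2 gives y = 5.849565, 0.772551, -6.622116.
λ_k = y_k − 0.666667 gives λ = 5.1829, 0.1059, -7.2888 (check: the sum is -2.0000 = tr M).

Eigenvalues sorted in increasing order: [-7.2888, 0.1059, 5.1829].


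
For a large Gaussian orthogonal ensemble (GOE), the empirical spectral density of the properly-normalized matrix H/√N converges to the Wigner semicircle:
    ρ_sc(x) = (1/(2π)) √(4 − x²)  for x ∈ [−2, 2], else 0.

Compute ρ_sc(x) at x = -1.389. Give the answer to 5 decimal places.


ρ_sc(x) = (1/(2π)) √(4 − x²). With x = -1.389:
  4 − x² = 4 − (-1.389)² = 4 − 1.929321 = 2.070679.
  √(4 − x²) = 1.438985.
  1/(2π) = 0.159155.
  ρ_sc(-1.389) = 0.159155 · 1.438985 = 0.229022.

Rounded to 5 decimal places: ρ_sc(-1.389) ≈ 0.22902.


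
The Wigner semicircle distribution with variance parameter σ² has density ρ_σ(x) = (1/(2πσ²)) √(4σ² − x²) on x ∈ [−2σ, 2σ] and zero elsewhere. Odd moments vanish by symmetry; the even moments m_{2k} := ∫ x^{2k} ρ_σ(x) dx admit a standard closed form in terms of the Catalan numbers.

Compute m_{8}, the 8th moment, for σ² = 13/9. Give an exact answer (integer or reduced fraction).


By the scaled semicircle moment identity, m_{2k} = σ^{2k} · C_k with k = 4.
C_4 = (1/(k+1)) · C(2k, k) = (1/5) · C(8, 4) = (1/5) · 70 = 14.
σ^{2k} = (σ²)^k = (13/9)^4 = 28561/6561.

Therefore m_{8} = σ^{8} · C_4 = (28561/6561) · 14 = 399854/6561.


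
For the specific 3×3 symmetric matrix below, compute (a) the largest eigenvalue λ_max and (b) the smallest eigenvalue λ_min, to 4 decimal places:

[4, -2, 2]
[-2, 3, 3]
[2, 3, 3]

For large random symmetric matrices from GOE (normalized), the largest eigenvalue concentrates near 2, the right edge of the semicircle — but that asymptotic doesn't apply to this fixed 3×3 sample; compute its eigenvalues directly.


Since M is real symmetric, all three eigenvalues are real; they are the roots of det(λI − M) = λ³ − (tr M) λ² + s λ − det M, where s is the sum of the principal 2×2 minors.
tr M = 4 + 3 + 3 = 10.
s = (4·3 − (-2)²) + (4·3 − 2²) + (3·3 − 3²) = 8 + 8 + 0 = 16.
det M (expand along row 1) = 4·0 − (-2)·(-12) + 2·(-12) = -48.
Characteristic polynomial: λ³ − 10λ² + 16λ + 48 = 0.
Substitute λ = y + (tr M)/3 = y + 3.333333 to remove the quadratic term: y³ + p·y + q = 0 with p = s − (tr M)²/3 = -17.333333 and q = −2(tr M)³/27 + (tr M)·s/3 − det M = 27.259259.
Three real roots ⇒ use the trigonometric (Viète) form: r = 2√(−p/3) = 4.807402, φ = arccos(3q/(p·r)) = arccos(-0.981393) = 2.948381 rad.
y_k = r·cos(φ/3 − 2πk/3) for k = 0, 1, 2 gives y = 2.666667, 2.130768, -4.797435.
λ_k = y_k + 3.333333 gives λ = 6.0000, 5.4641, -1.4641 (check: the sum is 10.0000 = tr M).

Hence λ_max = 6.0000 and λ_min = -1.4641.


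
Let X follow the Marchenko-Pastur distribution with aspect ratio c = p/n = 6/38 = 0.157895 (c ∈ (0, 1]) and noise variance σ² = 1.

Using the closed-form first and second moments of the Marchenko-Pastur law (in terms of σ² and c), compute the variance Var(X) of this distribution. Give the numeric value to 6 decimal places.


Recall the MP moments m_1 = E[X] = σ² and m_2 = E[X²] = σ⁴ (1 + c).
m_1 = E[X] = σ² = 1, so m_1² = 1.
m_2 = E[X²] = σ⁴ (1 + c) = 1 · (1 + 0.157895) = 1 · 1.157895 = 1.157895.
(Note m_2 − m_1² simplifies to c · σ⁴ = 0.157895 · 1.)

Var(X) = m_2 − m_1² = 1.157895 − 1 = 0.157895.


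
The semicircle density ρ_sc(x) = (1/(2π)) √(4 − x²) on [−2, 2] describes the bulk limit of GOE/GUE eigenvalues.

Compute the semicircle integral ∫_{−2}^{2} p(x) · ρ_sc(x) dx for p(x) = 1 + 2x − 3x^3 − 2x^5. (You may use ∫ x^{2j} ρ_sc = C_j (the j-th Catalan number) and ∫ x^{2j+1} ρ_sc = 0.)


Write p(x) = Σ a_i x^i, split into monomials and integrate each against ρ_sc separately.
Using ∫ x^{2j} ρ_sc = C_j = (1/(j+1)) C(2j, j) (Catalan numbers) and ∫ x^{2j+1} ρ_sc = 0 (odd monomials vanish by symmetry):
  i = 0 (even): a_0 · C_{0} = 1 · 1 = 1
  i = 1 (odd): ∫ x^1 ρ_sc = 0 (vanishes)
  i = 3 (odd): ∫ x^3 ρ_sc = 0 (vanishes)
  i = 5 (odd): ∫ x^5 ρ_sc = 0 (vanishes)

Summing the contributions: ∫_{−2}^{2} p(x) ρ_sc(x) dx = 1.


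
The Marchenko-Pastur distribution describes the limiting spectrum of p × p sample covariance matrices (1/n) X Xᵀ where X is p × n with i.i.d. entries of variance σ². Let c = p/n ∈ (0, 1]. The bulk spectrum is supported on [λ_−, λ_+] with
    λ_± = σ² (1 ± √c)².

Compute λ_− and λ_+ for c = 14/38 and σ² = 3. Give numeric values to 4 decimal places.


c = 14/38 = 0.368421; √c = 0.606977.
λ_− = σ² (1 − √c)² = 3 · (1 − 0.606977)² = 3 · (0.393023)² = 0.463401.
λ_+ = σ² (1 + √c)² = 3 · (1 + 0.606977)² = 3 · (1.606977)² = 7.747125.

Rounded to 4 decimal places: λ_− ≈ 0.4634, λ_+ ≈ 7.7471.


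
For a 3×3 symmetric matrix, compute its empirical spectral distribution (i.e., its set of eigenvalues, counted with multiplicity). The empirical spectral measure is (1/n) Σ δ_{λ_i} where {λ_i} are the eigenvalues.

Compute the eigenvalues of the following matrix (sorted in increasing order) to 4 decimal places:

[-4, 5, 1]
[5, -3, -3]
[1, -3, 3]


Since M is real symmetric, all three eigenvalues are real; they are the roots of det(λI − M) = λ³ − (tr M) λ² + s λ − det M, where s is the sum of the principal 2×2 minors.
tr M = -4 + (-3) + 3 = -4.
s = ((-4)·(-3) − 5²) + ((-4)·3 − 1²) + ((-3)·3 − (-3)²) = -13 + (-13) + (-18) = -44.
det M (expand along row 1) = (-4)·(-18) − 5·18 + 1·(-12) = -30.
Characteristic polynomial: λ³ + 4λ² − 44λ + 30 = 0.
Substitute λ = y + (tr M)/3 = y − 1.333333 to remove the quadratic term: y³ + p·y + q = 0 with p = s − (tr M)²/3 = -49.333333 and q = −2(tr M)³/27 + (tr M)·s/3 − det M = 93.407407.
Three real roots ⇒ use the trigonometric (Viète) form: r = 2√(−p/3) = 8.110350, φ = arccos(3q/(p·r)) = arccos(-0.700362) = 2.346701 rad.
y_k = r·cos(φ/3 − 2πk/3) for k = 0, 1, 2 gives y = 5.753003, 2.074311, -7.827315.
λ_k = y_k − 1.333333 gives λ = 4.4197, 0.7410, -9.1606 (check: the sum is -4.0000 = tr M).

Eigenvalues sorted in increasing order: [-9.1606, 0.7410, 4.4197].


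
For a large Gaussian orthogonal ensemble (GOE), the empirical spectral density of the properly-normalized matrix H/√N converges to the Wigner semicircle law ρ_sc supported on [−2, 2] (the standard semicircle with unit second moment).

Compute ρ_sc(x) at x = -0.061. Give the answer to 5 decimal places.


ρ_sc(x) = (1/(2π)) √(4 − x²). With x = -0.061:
  4 − x² = 4 − (-0.061)² = 4 − 0.003721 = 3.996279.
  √(4 − x²) = 1.999070.
  1/(2π) = 0.159155.
  ρ_sc(-0.061) = 0.159155 · 1.999070 = 0.318162.

Rounded to 5 decimal places: ρ_sc(-0.061) ≈ 0.31816.


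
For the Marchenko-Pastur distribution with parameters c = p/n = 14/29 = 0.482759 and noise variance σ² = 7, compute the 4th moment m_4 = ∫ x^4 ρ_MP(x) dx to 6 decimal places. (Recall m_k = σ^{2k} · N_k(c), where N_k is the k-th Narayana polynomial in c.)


E[X⁴] = σ⁸ (1 + 6c + 6c² + c³) (fourth MP moment). With σ² = 7 (so σ⁸ = 2401) and c = 14/29 = 0.482759: E[X⁴] = 2401 · (1 + 6·0.482759 + 6·(0.482759)² + (0.482759)³) = 2401 · 5.407397.

So E[X^4] = 12983.159662.


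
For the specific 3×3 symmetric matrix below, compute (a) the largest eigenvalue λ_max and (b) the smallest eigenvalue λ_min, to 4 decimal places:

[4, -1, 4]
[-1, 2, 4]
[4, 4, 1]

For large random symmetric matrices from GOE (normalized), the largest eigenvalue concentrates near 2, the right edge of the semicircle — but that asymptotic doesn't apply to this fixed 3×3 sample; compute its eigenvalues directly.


Since M is real symmetric, all three eigenvalues are real; they are the roots of det(λI − M) = λ³ − (tr M) λ² + s λ − det M, where s is the sum of the principal 2×2 minors.
tr M = 4 + 2 + 1 = 7.
s = (4·2 − (-1)²) + (4·1 − 4²) + (2·1 − 4²) = 7 + (-12) + (-14) = -19.
det M (expand along row 1) = 4·(-14) − (-1)·(-17) + 4·(-12) = -121.
Characteristic polynomial: λ³ − 7λ² − 19λ + 121 = 0.
Substitute λ = y + (tr M)/3 = y + 2.333333 to remove the quadratic term: y³ + p·y + q = 0 with p = s − (tr M)²/3 = -35.333333 and q = −2(tr M)³/27 + (tr M)·s/3 − det M = 51.259259.
Three real roots ⇒ use the trigonometric (Viète) form: r = 2√(−p/3) = 6.863753, φ = arccos(3q/(p·r)) = arccos(-0.634085) = 2.257621 rad.
y_k = r·cos(φ/3 − 2πk/3) for k = 0, 1, 2 gives y = 5.010231, 1.557706, -6.567937.
λ_k = y_k + 2.333333 gives λ = 7.3436, 3.8910, -4.2346 (check: the sum is 7.0000 = tr M).

Hence λ_max = 7.3436 and λ_min = -4.2346.


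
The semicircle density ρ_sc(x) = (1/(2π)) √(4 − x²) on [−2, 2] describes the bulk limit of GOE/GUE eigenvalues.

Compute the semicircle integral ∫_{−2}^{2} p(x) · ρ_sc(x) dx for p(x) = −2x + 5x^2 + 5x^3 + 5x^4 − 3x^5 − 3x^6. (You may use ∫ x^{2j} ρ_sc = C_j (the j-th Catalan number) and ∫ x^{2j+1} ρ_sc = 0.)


Write p(x) = Σ a_i x^i, split into monomials and integrate each against ρ_sc separately.
Using ∫ x^{2j} ρ_sc = C_j = (1/(j+1)) C(2j, j) (Catalan numbers) and ∫ x^{2j+1} ρ_sc = 0 (odd monomials vanish by symmetry):
  i = 1 (odd): ∫ x^1 ρ_sc = 0 (vanishes)
  i = 2 (even): a_2 · C_{1} = 5 · 1 = 5
  i = 3 (odd): ∫ x^3 ρ_sc = 0 (vanishes)
  i = 4 (even): a_4 · C_{2} = 5 · 2 = 10
  i = 5 (odd): ∫ x^5 ρ_sc = 0 (vanishes)
  i = 6 (even): a_6 · C_{3} = -3 · 5 = -15

Summing the contributions: ∫_{−2}^{2} p(x) ρ_sc(x) dx = 5 + 10 + (-15) = 0.


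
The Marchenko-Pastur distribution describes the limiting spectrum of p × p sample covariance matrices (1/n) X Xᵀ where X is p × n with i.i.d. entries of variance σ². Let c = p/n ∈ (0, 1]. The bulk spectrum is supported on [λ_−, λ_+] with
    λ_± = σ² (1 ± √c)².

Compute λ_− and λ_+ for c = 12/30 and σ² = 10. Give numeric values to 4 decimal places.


c = 12/30 = 0.400000; √c = 0.632456.
λ_− = σ² (1 − √c)² = 10 · (1 − 0.632456)² = 10 · (0.367544)² = 1.350889.
λ_+ = σ² (1 + √c)² = 10 · (1 + 0.632456)² = 10 · (1.632456)² = 26.649111.

Rounded to 4 decimal places: λ_− ≈ 1.3509, λ_+ ≈ 26.6491.


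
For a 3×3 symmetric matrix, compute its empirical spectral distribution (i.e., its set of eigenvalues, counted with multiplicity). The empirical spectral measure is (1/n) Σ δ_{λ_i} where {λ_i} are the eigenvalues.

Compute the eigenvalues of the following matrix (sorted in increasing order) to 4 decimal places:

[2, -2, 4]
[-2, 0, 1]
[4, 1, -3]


Since M is real symmetric, all three eigenvalues are real; they are the roots of det(λI − M) = λ³ − (tr M) λ² + s λ − det M, where s is the sum of the principal 2×2 minors.
tr M = 2 + 0 + (-3) = -1.
s = (2·0 − (-2)²) + (2·(-3) − 4²) + (0·(-3) − 1²) = -4 + (-22) + (-1) = -27.
det M (expand along row 1) = 2·(-1) − (-2)·2 + 4·(-2) = -6.
Characteristic polynomial: λ³ + λ² − 27λ + 6 = 0.
Substitute λ = y + (tr M)/3 = y − 0.333333 to remove the quadratic term: y³ + p·y + q = 0 with p = s − (tr M)²/3 = -27.333333 and q = −2(tr M)³/27 + (tr M)·s/3 − det M = 15.074074.
Three real roots ⇒ use the trigonometric (Viète) form: r = 2√(−p/3) = 6.036923, φ = arccos(3q/(p·r)) = arccos(-0.274059) = 1.848407 rad.
y_k = r·cos(φ/3 − 2πk/3) for k = 0, 1, 2 gives y = 4.926840, 0.557841, -5.484681.
λ_k = y_k − 0.333333 gives λ = 4.5935, 0.2245, -5.8180 (check: the sum is -1.0000 = tr M).

Eigenvalues sorted in increasing order: [-5.8180, 0.2245, 4.5935].


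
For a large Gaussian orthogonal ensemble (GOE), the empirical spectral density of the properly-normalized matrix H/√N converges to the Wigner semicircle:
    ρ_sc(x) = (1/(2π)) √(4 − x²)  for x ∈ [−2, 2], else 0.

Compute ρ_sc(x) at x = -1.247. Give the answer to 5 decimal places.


ρ_sc(x) = (1/(2π)) √(4 − x²). With x = -1.247:
  4 − x² = 4 − (-1.247)² = 4 − 1.555009 = 2.444991.
  √(4 − x²) = 1.563647.
  1/(2π) = 0.159155.
  ρ_sc(-1.247) = 0.159155 · 1.563647 = 0.248862.

Rounded to 5 decimal places: ρ_sc(-1.247) ≈ 0.24886.


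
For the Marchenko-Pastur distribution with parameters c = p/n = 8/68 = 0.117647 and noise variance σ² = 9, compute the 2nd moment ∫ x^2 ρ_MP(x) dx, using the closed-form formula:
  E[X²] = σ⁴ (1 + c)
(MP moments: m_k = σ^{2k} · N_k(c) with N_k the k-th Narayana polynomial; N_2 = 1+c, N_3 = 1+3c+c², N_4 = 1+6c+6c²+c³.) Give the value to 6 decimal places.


E[X²] = σ⁴ (1 + c) (second MP moment). With σ² = 9 (so σ⁴ = 81) and c = 8/68 = 0.117647: E[X²] = 81 · (1 + 0.117647) = 81 · 1.117647.

So E[X^2] = 90.529412.


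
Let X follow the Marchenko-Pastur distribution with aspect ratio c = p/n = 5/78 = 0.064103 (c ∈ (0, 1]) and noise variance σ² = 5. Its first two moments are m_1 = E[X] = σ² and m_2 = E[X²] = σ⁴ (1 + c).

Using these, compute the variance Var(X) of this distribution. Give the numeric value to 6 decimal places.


m_1 = E[X] = σ² = 5, so m_1² = 25.
m_2 = E[X²] = σ⁴ (1 + c) = 25 · (1 + 0.064103) = 25 · 1.064103 = 26.602564.
(Note m_2 − m_1² simplifies to c · σ⁴ = 0.064103 · 25.)

Var(X) = m_2 − m_1² = 26.602564 − 25 = 1.602564.


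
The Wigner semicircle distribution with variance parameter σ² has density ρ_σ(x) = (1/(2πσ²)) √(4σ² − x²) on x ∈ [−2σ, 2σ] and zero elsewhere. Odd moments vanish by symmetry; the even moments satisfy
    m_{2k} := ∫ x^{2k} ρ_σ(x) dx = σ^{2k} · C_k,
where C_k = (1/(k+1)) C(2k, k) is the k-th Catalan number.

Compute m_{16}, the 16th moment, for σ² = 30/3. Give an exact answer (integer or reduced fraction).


By the scaled semicircle moment identity, m_{2k} = σ^{2k} · C_k with k = 8.
C_8 = (1/(k+1)) · C(2k, k) = (1/9) · C(16, 8) = (1/9) · 12870 = 1430.
σ^{2k} = (σ²)^k = (30/3)^8 = 100000000.

Therefore m_{16} = σ^{16} · C_8 = 100000000 · 1430 = 143000000000.


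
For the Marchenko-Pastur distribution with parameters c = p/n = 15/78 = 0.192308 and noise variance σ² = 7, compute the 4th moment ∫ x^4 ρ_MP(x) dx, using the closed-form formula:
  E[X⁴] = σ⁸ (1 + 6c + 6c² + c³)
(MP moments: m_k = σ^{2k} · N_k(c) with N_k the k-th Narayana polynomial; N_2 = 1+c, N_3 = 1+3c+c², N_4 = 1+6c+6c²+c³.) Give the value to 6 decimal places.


E[X⁴] = σ⁸ (1 + 6c + 6c² + c³) (fourth MP moment). With σ² = 7 (so σ⁸ = 2401) and c = 15/78 = 0.192308: E[X⁴] = 2401 · (1 + 6·0.192308 + 6·(0.192308)² + (0.192308)³) = 2401 · 2.382852.

So E[X^4] = 5721.226730.


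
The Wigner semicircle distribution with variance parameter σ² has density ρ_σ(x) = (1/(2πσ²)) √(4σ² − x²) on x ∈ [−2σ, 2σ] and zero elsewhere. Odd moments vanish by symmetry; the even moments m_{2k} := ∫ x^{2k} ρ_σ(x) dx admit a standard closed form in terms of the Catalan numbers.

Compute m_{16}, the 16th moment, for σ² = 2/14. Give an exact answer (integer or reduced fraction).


By the scaled semicircle moment identity, m_{2k} = σ^{2k} · C_k with k = 8.
C_8 = (1/(k+1)) · C(2k, k) = (1/9) · C(16, 8) = (1/9) · 12870 = 1430.
σ^{2k} = (σ²)^k = (2/14)^8 = 1/5764801.

Therefore m_{16} = σ^{16} · C_8 = (1/5764801) · 1430 = 1430/5764801.


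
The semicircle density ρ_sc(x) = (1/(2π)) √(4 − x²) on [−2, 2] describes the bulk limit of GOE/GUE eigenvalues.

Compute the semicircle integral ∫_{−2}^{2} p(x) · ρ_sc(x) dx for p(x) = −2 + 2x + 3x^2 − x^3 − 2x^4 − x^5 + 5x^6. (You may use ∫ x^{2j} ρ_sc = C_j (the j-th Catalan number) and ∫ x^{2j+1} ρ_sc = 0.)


Write p(x) = Σ a_i x^i, split into monomials and integrate each against ρ_sc separately.
Using ∫ x^{2j} ρ_sc = C_j = (1/(j+1)) C(2j, j) (Catalan numbers) and ∫ x^{2j+1} ρ_sc = 0 (odd monomials vanish by symmetry):
  i = 0 (even): a_0 · C_{0} = -2 · 1 = -2
  i = 1 (odd): ∫ x^1 ρ_sc = 0 (vanishes)
  i = 2 (even): a_2 · C_{1} = 3 · 1 = 3
  i = 3 (odd): ∫ x^3 ρ_sc = 0 (vanishes)
  i = 4 (even): a_4 · C_{2} = -2 · 2 = -4
  i = 5 (odd): ∫ x^5 ρ_sc = 0 (vanishes)
  i = 6 (even): a_6 · C_{3} = 5 · 5 = 25

Summing the contributions: ∫_{−2}^{2} p(x) ρ_sc(x) dx = (-2) + 3 + (-4) + 25 = 22.


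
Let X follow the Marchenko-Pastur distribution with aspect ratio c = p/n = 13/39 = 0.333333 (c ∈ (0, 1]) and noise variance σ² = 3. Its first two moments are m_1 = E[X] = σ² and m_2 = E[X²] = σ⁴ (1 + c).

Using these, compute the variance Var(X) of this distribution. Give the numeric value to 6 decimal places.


m_1 = E[X] = σ² = 3, so m_1² = 9.
m_2 = E[X²] = σ⁴ (1 + c) = 9 · (1 + 0.333333) = 9 · 1.333333 = 12.000000.
(Note m_2 − m_1² simplifies to c · σ⁴ = 0.333333 · 9.)

Var(X) = m_2 − m_1² = 12.000000 − 9 = 3.000000.


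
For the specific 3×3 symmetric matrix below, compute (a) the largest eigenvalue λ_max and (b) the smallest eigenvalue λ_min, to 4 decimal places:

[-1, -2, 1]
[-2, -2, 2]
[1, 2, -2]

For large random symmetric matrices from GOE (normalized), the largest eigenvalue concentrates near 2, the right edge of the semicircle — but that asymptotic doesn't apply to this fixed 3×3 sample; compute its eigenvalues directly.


Since M is real symmetric, all three eigenvalues are real; they are the roots of det(λI − M) = λ³ − (tr M) λ² + s λ − det M, where s is the sum of the principal 2×2 minors.
tr M = -1 + (-2) + (-2) = -5.
s = ((-1)·(-2) − (-2)²) + ((-1)·(-2) − 1²) + ((-2)·(-2) − 2²) = -2 + 1 + 0 = -1.
det M (expand along row 1) = (-1)·0 − (-2)·2 + 1·(-2) = 2.
Characteristic polynomial: λ³ + 5λ² − λ − 2 = 0.
Substitute λ = y + (tr M)/3 = y − 1.666667 to remove the quadratic term: y³ + p·y + q = 0 with p = s − (tr M)²/3 = -9.333333 and q = −2(tr M)³/27 + (tr M)·s/3 − det M = 8.925926.
Three real roots ⇒ use the trigonometric (Viète) form: r = 2√(−p/3) = 3.527668, φ = arccos(3q/(p·r)) = arccos(-0.813299) = 2.520595 rad.
y_k = r·cos(φ/3 − 2πk/3) for k = 0, 1, 2 gives y = 2.354066, 1.098294, -3.452360.
λ_k = y_k − 1.666667 gives λ = 0.6874, -0.5684, -5.1190 (check: the sum is -5.0000 = tr M).

Hence λ_max = 0.6874 and λ_min = -5.1190.
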